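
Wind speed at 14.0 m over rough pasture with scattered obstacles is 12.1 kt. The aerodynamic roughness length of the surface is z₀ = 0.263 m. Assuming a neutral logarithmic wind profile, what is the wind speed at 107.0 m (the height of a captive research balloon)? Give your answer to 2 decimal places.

18.29 kt

Log law: V(z) ∝ ln(z/z₀), so V₂/V₁ = ln(z₂/z₀) / ln(z₁/z₀).
ln(107.0/0.263) = 6.0084, ln(14.0/0.263) = 3.9747
V₂ = 12.1 × 6.0084/3.9747 = 12.1 × 1.5117 = 18.2914 kt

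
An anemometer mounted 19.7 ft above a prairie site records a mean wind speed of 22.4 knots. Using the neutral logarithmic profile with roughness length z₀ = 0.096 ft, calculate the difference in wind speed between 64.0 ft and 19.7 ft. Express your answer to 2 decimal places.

4.96 knots

Log law: V₂ = V₁ · ln(z₂/z₀)/ln(z₁/z₀) = 22.4 × 6.5023/5.3240 = 27.3574 knots
ΔV = 27.3574 − 22.4 = 4.9574 knots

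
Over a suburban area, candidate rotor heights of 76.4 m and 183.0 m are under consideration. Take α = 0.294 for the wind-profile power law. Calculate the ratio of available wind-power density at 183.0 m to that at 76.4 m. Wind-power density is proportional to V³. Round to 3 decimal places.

2.161

Speed ratio: V_B/V_A = (z_B/z_A)^α = (183.0/76.4)^0.294 = (2.3953)^0.294 = 1.29280
Power-density ratio: P_B/P_A = (V_B/V_A)³ = (1.29280)³ = 2.16070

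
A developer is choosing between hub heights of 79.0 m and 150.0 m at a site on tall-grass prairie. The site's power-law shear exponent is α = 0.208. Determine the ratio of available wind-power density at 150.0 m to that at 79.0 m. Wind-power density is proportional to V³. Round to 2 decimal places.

1.49

Speed ratio: V_B/V_A = (z_B/z_A)^α = (150.0/79.0)^0.208 = (1.8987)^0.208 = 1.14267
Power-density ratio: P_B/P_A = (V_B/V_A)³ = (1.14267)³ = 1.49198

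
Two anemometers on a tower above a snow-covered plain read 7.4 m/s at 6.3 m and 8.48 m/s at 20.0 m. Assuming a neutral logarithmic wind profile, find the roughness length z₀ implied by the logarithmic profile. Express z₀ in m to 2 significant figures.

Log law: V(z) ∝ ln(z/z₀). With r = V₁/V₂ = 7.4/8.48 = 0.87264,
r · ln(z₂/z₀) = ln(z₁/z₀) ⇒ ln z₀ = (ln z₁ − r·ln z₂)/(1 − r)
ln z₀ = (1.84055 − 0.87264×2.99573) / 0.12736 = -6.0746
z₀ = exp(-6.0746) = 0.002301 m

z₀ ≈ 0.0023 m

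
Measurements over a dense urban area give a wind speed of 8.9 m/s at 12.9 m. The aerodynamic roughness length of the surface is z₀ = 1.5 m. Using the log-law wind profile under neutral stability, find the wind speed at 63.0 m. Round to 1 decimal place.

15.5 m/s

Log law: V(z) ∝ ln(z/z₀), so V₂/V₁ = ln(z₂/z₀) / ln(z₁/z₀).
ln(63.0/1.5) = 3.7377, ln(12.9/1.5) = 2.1518
V₂ = 8.9 × 3.7377/2.1518 = 8.9 × 1.7370 = 15.4595 m/s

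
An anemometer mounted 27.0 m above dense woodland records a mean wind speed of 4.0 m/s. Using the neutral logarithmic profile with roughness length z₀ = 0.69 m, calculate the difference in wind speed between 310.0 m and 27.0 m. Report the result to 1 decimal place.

Log law: V₂ = V₁ · ln(z₂/z₀)/ln(z₁/z₀) = 4.0 × 6.1076/3.6669 = 6.6625 m/s
ΔV = 6.6625 − 4.0 = 2.6625 m/s

2.7 m/s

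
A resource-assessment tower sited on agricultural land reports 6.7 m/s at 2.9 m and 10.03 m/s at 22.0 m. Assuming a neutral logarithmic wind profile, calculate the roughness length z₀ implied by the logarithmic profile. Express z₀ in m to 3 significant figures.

Log law: V(z) ∝ ln(z/z₀). With r = V₁/V₂ = 6.7/10.03 = 0.66800,
r · ln(z₂/z₀) = ln(z₁/z₀) ⇒ ln z₀ = (ln z₁ − r·ln z₂)/(1 − r)
ln z₀ = (1.06471 − 0.66800×3.09104) / 0.33200 = -3.0123
z₀ = exp(-3.0123) = 0.04918 m

z₀ ≈ 0.0492 m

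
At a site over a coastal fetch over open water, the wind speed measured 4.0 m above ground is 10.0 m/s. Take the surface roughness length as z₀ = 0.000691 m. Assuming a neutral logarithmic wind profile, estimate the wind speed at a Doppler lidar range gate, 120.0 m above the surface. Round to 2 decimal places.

13.93 m/s

Log law: V(z) ∝ ln(z/z₀), so V₂/V₁ = ln(z₂/z₀) / ln(z₁/z₀).
ln(120.0/0.000691) = 12.0649, ln(4.0/0.000691) = 8.6637
V₂ = 10.0 × 12.0649/8.6637 = 10.0 × 1.3926 = 13.9258 m/s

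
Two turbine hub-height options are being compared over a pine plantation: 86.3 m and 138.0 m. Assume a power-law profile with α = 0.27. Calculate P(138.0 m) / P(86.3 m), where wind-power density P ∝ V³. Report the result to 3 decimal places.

Speed ratio: V_B/V_A = (z_B/z_A)^α = (138.0/86.3)^0.27 = (1.5991)^0.27 = 1.13513
Power-density ratio: P_B/P_A = (V_B/V_A)³ = (1.13513)³ = 1.46263

1.463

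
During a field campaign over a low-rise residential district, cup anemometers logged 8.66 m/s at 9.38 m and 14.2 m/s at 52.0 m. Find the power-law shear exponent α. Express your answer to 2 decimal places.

Power law: V₂/V₁ = (z₂/z₁)^α ⇒ α = ln(V₂/V₁) / ln(z₂/z₁)
α = ln(14.2/8.66) / ln(52.0/9.38) = ln(1.6397) / ln(5.5437)
  = 0.49453 / 1.71266 = 0.28875

α ≈ 0.29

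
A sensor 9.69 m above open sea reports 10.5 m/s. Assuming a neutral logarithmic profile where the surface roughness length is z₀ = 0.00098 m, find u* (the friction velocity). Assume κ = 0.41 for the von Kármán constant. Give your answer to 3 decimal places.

Log law: V(z) = (u*/κ) · ln(z/z₀) ⇒ u* = κ · V / ln(z/z₀)
u* = 0.41 × 10.5 / ln(9.69/0.00098) = 0.41 × 10.5 / 9.1991
   = 4.3050 / 9.1991 = 0.4680 m/s

u* ≈ 0.468 m/s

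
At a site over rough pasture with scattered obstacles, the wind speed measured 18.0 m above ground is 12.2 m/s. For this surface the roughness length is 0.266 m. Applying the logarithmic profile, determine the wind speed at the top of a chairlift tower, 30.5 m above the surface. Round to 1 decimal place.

Log law: V(z) ∝ ln(z/z₀), so V₂/V₁ = ln(z₂/z₀) / ln(z₁/z₀).
ln(30.5/0.266) = 4.7420, ln(18.0/0.266) = 4.2146
V₂ = 12.2 × 4.7420/4.2146 = 12.2 × 1.1251 = 13.7265 m/s

13.7 m/s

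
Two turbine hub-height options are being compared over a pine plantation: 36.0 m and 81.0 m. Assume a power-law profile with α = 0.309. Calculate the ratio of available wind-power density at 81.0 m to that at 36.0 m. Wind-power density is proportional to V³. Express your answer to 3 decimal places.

2.121

Speed ratio: V_B/V_A = (z_B/z_A)^α = (81.0/36.0)^0.309 = (2.2500)^0.309 = 1.28477
Power-density ratio: P_B/P_A = (V_B/V_A)³ = (1.28477)³ = 2.12067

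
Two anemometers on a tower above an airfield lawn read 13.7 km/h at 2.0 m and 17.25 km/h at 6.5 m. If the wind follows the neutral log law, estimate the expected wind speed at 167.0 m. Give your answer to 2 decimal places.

27.03 km/h

Log law: V ∝ ln(z/z₀). From the pair, with r = V₁/V₂ = 0.79420,
ln z₀ = (ln z₁ − r·ln z₂)/(1 − r) = (0.6931 − 0.79420×1.8718)/0.20580 = -3.8555 → z₀ = 0.02116 m
V₃ = V₁ · ln(z₃/z₀)/ln(z₁/z₀) = 13.7 × 8.9735/4.5486 = 27.0272 km/h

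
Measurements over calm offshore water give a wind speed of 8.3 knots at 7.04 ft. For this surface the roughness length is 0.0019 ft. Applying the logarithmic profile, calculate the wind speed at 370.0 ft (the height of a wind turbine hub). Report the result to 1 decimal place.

12.3 knots

Log law: V(z) ∝ ln(z/z₀), so V₂/V₁ = ln(z₂/z₀) / ln(z₁/z₀).
ln(370.0/0.0019) = 12.1794, ln(7.04/0.0019) = 8.2175
V₂ = 8.3 × 12.1794/8.2175 = 8.3 × 1.4821 = 12.3017 knots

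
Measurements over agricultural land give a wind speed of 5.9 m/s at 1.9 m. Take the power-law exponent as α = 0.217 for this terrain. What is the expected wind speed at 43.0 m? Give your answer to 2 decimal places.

Power-law profile: V₂ = V₁ · (z₂/z₁)^α
V₂ = 5.9 × (43.0/1.9)^0.217 = 5.9 × (22.6316)^0.217
    = 5.9 × 1.9678 = 11.6098 m/s

11.61 m/s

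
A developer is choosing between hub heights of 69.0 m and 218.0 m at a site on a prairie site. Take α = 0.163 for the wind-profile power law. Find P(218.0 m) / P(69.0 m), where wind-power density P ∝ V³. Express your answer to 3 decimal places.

1.755

Speed ratio: V_B/V_A = (z_B/z_A)^α = (218.0/69.0)^0.163 = (3.1594)^0.163 = 1.20625
Power-density ratio: P_B/P_A = (V_B/V_A)³ = (1.20625)³ = 1.75512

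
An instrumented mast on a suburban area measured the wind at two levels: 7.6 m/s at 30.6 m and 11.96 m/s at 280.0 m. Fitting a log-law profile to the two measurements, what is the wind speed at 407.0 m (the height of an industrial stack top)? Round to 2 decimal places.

12.70 m/s

Log law: V ∝ ln(z/z₀). From the pair, with r = V₁/V₂ = 0.63545,
ln z₀ = (ln z₁ − r·ln z₂)/(1 − r) = (3.4210 − 0.63545×5.6348)/0.36455 = -0.4379 → z₀ = 0.6454 m
V₃ = V₁ · ln(z₃/z₀)/ln(z₁/z₀) = 7.6 × 6.4467/3.8589 = 12.6966 m/s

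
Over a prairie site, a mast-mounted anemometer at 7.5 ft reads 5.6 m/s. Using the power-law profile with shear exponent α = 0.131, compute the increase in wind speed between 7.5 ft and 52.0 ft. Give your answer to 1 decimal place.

1.6 m/s

Power law: V₂ = V₁ · (z₂/z₁)^α = 5.6 × (6.9333)^0.131 = 7.2169 m/s
ΔV = 7.2169 − 5.6 = 1.6169 m/s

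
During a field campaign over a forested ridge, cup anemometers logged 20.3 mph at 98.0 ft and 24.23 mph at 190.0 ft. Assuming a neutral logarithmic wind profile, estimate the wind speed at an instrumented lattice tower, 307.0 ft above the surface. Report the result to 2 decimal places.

Log law: V ∝ ln(z/z₀). From the pair, with r = V₁/V₂ = 0.83780,
ln z₀ = (ln z₁ − r·ln z₂)/(1 − r) = (4.5850 − 0.83780×5.2470)/0.16220 = 1.1652 → z₀ = 3.207 ft
V₃ = V₁ · ln(z₃/z₀)/ln(z₁/z₀) = 20.3 × 4.5617/3.4198 = 27.0783 mph

27.08 mph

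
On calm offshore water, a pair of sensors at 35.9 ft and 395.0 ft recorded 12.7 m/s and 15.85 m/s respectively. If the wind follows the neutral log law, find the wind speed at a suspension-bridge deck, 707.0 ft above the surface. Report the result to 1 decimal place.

Log law: V ∝ ln(z/z₀). From the pair, with r = V₁/V₂ = 0.80126,
ln z₀ = (ln z₁ − r·ln z₂)/(1 − r) = (3.5807 − 0.80126×5.9789)/0.19874 = -6.0880 → z₀ = 0.002270 ft
V₃ = V₁ · ln(z₃/z₀)/ln(z₁/z₀) = 12.7 × 12.6490/9.6687 = 16.6147 m/s

16.6 m/s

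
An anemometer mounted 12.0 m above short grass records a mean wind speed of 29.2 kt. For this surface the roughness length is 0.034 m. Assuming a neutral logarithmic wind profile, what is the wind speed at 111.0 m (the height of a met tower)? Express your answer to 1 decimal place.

Log law: V(z) ∝ ln(z/z₀), so V₂/V₁ = ln(z₂/z₀) / ln(z₁/z₀).
ln(111.0/0.034) = 8.0909, ln(12.0/0.034) = 5.8663
V₂ = 29.2 × 8.0909/5.8663 = 29.2 × 1.3792 = 40.2732 kt

40.3 kt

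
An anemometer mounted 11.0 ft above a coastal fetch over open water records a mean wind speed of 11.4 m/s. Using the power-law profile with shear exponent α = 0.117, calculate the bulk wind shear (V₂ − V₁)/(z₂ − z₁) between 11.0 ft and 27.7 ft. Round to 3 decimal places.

Power law: V₂ = V₁ · (z₂/z₁)^α = 11.4 × (2.5182)^0.117 = 12.7008 m/s
ΔV/Δz = (12.7008 − 11.4)/(27.7 − 11.0) = 1.3008/16.7000 = 0.07789 m/s/ft

0.078 m/s/ft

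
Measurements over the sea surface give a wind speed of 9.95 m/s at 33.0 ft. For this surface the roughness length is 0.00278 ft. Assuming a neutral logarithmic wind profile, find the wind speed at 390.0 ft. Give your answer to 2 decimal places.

12.57 m/s

Log law: V(z) ∝ ln(z/z₀), so V₂/V₁ = ln(z₂/z₀) / ln(z₁/z₀).
ln(390.0/0.00278) = 11.8515, ln(33.0/0.00278) = 9.3818
V₂ = 9.95 × 11.8515/9.3818 = 9.95 × 1.2632 = 12.5692 m/s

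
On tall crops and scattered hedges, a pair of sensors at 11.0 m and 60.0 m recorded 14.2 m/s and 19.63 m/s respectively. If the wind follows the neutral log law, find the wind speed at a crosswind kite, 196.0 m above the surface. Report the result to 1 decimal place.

23.4 m/s

Log law: V ∝ ln(z/z₀). From the pair, with r = V₁/V₂ = 0.72338,
ln z₀ = (ln z₁ − r·ln z₂)/(1 − r) = (2.3979 − 0.72338×4.0943)/0.27662 = -2.0385 → z₀ = 0.1302 m
V₃ = V₁ · ln(z₃/z₀)/ln(z₁/z₀) = 14.2 × 7.3166/4.4364 = 23.4190 m/s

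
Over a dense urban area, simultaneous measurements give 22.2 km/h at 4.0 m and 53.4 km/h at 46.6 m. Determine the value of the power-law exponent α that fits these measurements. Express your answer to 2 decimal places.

α ≈ 0.36

Power law: V₂/V₁ = (z₂/z₁)^α ⇒ α = ln(V₂/V₁) / ln(z₂/z₁)
α = ln(53.4/22.2) / ln(46.6/4.0) = ln(2.4054) / ln(11.6500)
  = 0.87772 / 2.45531 = 0.35748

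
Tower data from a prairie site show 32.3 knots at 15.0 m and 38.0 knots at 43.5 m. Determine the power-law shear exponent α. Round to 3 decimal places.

α ≈ 0.153

Power law: V₂/V₁ = (z₂/z₁)^α ⇒ α = ln(V₂/V₁) / ln(z₂/z₁)
α = ln(38.0/32.3) / ln(43.5/15.0) = ln(1.1765) / ln(2.9000)
  = 0.16252 / 1.06471 = 0.15264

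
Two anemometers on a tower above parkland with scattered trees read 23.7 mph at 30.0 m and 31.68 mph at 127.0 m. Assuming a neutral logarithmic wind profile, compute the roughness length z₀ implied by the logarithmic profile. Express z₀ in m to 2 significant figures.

Log law: V(z) ∝ ln(z/z₀). With r = V₁/V₂ = 23.7/31.68 = 0.74811,
r · ln(z₂/z₀) = ln(z₁/z₀) ⇒ ln z₀ = (ln z₁ − r·ln z₂)/(1 − r)
ln z₀ = (3.40120 − 0.74811×4.84419) / 0.25189 = -0.8844
z₀ = exp(-0.8844) = 0.4130 m

z₀ ≈ 0.41 m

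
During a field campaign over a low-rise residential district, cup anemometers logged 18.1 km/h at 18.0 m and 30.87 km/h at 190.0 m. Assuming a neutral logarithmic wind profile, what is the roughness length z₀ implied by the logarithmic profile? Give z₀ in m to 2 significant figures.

Log law: V(z) ∝ ln(z/z₀). With r = V₁/V₂ = 18.1/30.87 = 0.58633,
r · ln(z₂/z₀) = ln(z₁/z₀) ⇒ ln z₀ = (ln z₁ − r·ln z₂)/(1 − r)
ln z₀ = (2.89037 − 0.58633×5.24702) / 0.41367 = -0.4499
z₀ = exp(-0.4499) = 0.6377 m

z₀ ≈ 0.64 m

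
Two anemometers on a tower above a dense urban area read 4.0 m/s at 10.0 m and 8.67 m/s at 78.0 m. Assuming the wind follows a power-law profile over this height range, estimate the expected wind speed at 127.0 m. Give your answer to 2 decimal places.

First find α: α = ln(V₂/V₁)/ln(z₂/z₁) = ln(8.67/4.0)/ln(78.0/10.0) = 0.77357/2.05412 = 0.3766
Extrapolate from 78.0 m to 127.0 m: V₃ = 8.67 × (127.0/78.0)^0.3766 = 8.67 × 1.2015 = 10.4171 m/s

10.42 m/s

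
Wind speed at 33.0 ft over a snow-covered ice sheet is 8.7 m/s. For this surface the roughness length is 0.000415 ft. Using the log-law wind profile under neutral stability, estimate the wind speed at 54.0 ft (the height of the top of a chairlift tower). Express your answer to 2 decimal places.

9.08 m/s

Log law: V(z) ∝ ln(z/z₀), so V₂/V₁ = ln(z₂/z₀) / ln(z₁/z₀).
ln(54.0/0.000415) = 11.7762, ln(33.0/0.000415) = 11.2837
V₂ = 8.7 × 11.7762/11.2837 = 8.7 × 1.0436 = 9.0797 m/s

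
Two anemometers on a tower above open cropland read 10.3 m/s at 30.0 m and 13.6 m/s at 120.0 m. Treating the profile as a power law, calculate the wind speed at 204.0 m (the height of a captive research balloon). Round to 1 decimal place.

15.1 m/s

First find α: α = ln(V₂/V₁)/ln(z₂/z₁) = ln(13.6/10.3)/ln(120.0/30.0) = 0.27793/1.38629 = 0.2005
Extrapolate from 120.0 m to 204.0 m: V₃ = 13.6 × (204.0/120.0)^0.2005 = 13.6 × 1.1122 = 15.1265 m/s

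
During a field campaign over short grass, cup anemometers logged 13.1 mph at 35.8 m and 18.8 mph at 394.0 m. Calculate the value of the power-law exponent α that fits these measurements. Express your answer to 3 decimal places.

Power law: V₂/V₁ = (z₂/z₁)^α ⇒ α = ln(V₂/V₁) / ln(z₂/z₁)
α = ln(18.8/13.1) / ln(394.0/35.8) = ln(1.4351) / ln(11.0056)
  = 0.36124 / 2.39840 = 0.15062

α ≈ 0.151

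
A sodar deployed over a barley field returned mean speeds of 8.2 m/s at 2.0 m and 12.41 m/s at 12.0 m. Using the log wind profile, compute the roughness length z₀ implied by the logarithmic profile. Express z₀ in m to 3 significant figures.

Log law: V(z) ∝ ln(z/z₀). With r = V₁/V₂ = 8.2/12.41 = 0.66076,
r · ln(z₂/z₀) = ln(z₁/z₀) ⇒ ln z₀ = (ln z₁ − r·ln z₂)/(1 − r)
ln z₀ = (0.69315 − 0.66076×2.48491) / 0.33924 = -2.7967
z₀ = exp(-2.7967) = 0.06101 m

z₀ ≈ 0.0610 m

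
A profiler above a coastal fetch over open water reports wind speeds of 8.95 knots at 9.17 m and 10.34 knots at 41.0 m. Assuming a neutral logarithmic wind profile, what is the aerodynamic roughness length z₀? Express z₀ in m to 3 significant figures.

z₀ ≈ 0.000595 m

Log law: V(z) ∝ ln(z/z₀). With r = V₁/V₂ = 8.95/10.34 = 0.86557,
r · ln(z₂/z₀) = ln(z₁/z₀) ⇒ ln z₀ = (ln z₁ − r·ln z₂)/(1 − r)
ln z₀ = (2.21594 − 0.86557×3.71357) / 0.13443 = -7.4271
z₀ = exp(-7.4271) = 0.0005949 m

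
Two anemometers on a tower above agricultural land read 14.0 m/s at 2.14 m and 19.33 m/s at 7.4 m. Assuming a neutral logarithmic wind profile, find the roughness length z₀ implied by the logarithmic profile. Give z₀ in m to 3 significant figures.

z₀ ≈ 0.0822 m

Log law: V(z) ∝ ln(z/z₀). With r = V₁/V₂ = 14.0/19.33 = 0.72426,
r · ln(z₂/z₀) = ln(z₁/z₀) ⇒ ln z₀ = (ln z₁ − r·ln z₂)/(1 − r)
ln z₀ = (0.76081 − 0.72426×2.00148) / 0.27574 = -2.4980
z₀ = exp(-2.4980) = 0.08225 m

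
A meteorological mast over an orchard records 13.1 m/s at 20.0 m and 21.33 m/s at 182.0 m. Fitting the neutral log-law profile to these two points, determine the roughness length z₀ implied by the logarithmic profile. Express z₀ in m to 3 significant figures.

Log law: V(z) ∝ ln(z/z₀). With r = V₁/V₂ = 13.1/21.33 = 0.61416,
r · ln(z₂/z₀) = ln(z₁/z₀) ⇒ ln z₀ = (ln z₁ − r·ln z₂)/(1 − r)
ln z₀ = (2.99573 − 0.61416×5.20401) / 0.38584 = -0.5193
z₀ = exp(-0.5193) = 0.5950 m

z₀ ≈ 0.595 m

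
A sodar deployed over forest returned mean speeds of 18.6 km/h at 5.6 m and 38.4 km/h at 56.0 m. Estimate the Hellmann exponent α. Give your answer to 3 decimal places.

α ≈ 0.315

Power law: V₂/V₁ = (z₂/z₁)^α ⇒ α = ln(V₂/V₁) / ln(z₂/z₁)
α = ln(38.4/18.6) / ln(56.0/5.6) = ln(2.0645) / ln(10.0000)
  = 0.72490 / 2.30259 = 0.31482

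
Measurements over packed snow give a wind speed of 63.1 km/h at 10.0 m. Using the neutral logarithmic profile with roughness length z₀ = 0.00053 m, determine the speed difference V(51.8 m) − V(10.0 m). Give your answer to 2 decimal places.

Log law: V₂ = V₁ · ln(z₂/z₀)/ln(z₁/z₀) = 63.1 × 11.4900/9.8452 = 73.6419 km/h
ΔV = 73.6419 − 63.1 = 10.5419 km/h

10.54 km/h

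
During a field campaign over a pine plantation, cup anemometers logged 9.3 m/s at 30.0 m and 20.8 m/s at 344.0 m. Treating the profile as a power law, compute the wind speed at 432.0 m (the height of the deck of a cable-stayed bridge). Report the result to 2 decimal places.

22.42 m/s

First find α: α = ln(V₂/V₁)/ln(z₂/z₁) = ln(20.8/9.3)/ln(344.0/30.0) = 0.80494/2.43944 = 0.3300
Extrapolate from 344.0 m to 432.0 m: V₃ = 20.8 × (432.0/344.0)^0.3300 = 20.8 × 1.0781 = 22.4236 m/s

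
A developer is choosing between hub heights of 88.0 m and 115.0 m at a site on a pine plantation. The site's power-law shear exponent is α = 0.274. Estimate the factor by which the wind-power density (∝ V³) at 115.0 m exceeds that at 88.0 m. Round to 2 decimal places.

Speed ratio: V_B/V_A = (z_B/z_A)^α = (115.0/88.0)^0.274 = (1.3068)^0.274 = 1.07608
Power-density ratio: P_B/P_A = (V_B/V_A)³ = (1.07608)³ = 1.24603

1.25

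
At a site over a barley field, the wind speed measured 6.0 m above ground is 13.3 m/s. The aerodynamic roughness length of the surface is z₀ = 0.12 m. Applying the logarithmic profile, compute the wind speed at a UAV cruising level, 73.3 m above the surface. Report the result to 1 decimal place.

Log law: V(z) ∝ ln(z/z₀), so V₂/V₁ = ln(z₂/z₀) / ln(z₁/z₀).
ln(73.3/0.12) = 6.4148, ln(6.0/0.12) = 3.9120
V₂ = 13.3 × 6.4148/3.9120 = 13.3 × 1.6398 = 21.8090 m/s

21.8 m/s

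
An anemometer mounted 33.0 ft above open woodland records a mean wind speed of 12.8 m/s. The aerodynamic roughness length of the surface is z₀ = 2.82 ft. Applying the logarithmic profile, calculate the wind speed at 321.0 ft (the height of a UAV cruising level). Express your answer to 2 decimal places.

Log law: V(z) ∝ ln(z/z₀), so V₂/V₁ = ln(z₂/z₀) / ln(z₁/z₀).
ln(321.0/2.82) = 4.7347, ln(33.0/2.82) = 2.4598
V₂ = 12.8 × 4.7347/2.4598 = 12.8 × 1.9249 = 24.6382 m/s

24.64 m/s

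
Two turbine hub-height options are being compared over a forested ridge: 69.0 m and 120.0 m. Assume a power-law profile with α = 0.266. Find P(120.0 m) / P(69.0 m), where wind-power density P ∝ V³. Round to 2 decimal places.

1.56

Speed ratio: V_B/V_A = (z_B/z_A)^α = (120.0/69.0)^0.266 = (1.7391)^0.266 = 1.15859
Power-density ratio: P_B/P_A = (V_B/V_A)³ = (1.15859)³ = 1.55520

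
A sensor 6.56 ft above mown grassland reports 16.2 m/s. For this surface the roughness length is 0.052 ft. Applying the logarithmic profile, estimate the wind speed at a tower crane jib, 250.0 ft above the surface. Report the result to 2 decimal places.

Log law: V(z) ∝ ln(z/z₀), so V₂/V₁ = ln(z₂/z₀) / ln(z₁/z₀).
ln(250.0/0.052) = 8.4780, ln(6.56/0.052) = 4.8375
V₂ = 16.2 × 8.4780/4.8375 = 16.2 × 1.7526 = 28.3913 m/s

28.39 m/s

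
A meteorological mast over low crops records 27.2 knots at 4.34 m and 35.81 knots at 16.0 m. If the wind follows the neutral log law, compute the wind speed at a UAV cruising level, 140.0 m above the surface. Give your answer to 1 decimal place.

50.1 knots

Log law: V ∝ ln(z/z₀). From the pair, with r = V₁/V₂ = 0.75956,
ln z₀ = (ln z₁ − r·ln z₂)/(1 − r) = (1.4679 − 0.75956×2.7726)/0.24044 = -2.6539 → z₀ = 0.07038 m
V₃ = V₁ · ln(z₃/z₀)/ln(z₁/z₀) = 27.2 × 7.5955/4.1217 = 50.1239 knots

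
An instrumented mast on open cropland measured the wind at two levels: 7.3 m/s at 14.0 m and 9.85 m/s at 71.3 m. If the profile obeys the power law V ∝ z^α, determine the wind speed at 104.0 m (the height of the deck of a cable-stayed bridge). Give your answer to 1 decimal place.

10.6 m/s

First find α: α = ln(V₂/V₁)/ln(z₂/z₁) = ln(9.85/7.3)/ln(71.3/14.0) = 0.29960/1.62784 = 0.1840
Extrapolate from 71.3 m to 104.0 m: V₃ = 9.85 × (104.0/71.3)^0.1840 = 9.85 × 1.0719 = 10.5587 m/s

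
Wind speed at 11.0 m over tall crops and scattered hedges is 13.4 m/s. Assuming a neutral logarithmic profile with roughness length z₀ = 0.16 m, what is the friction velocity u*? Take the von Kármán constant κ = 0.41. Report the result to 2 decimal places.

u* ≈ 1.30 m/s

Log law: V(z) = (u*/κ) · ln(z/z₀) ⇒ u* = κ · V / ln(z/z₀)
u* = 0.41 × 13.4 / ln(11.0/0.16) = 0.41 × 13.4 / 4.2305
   = 5.4940 / 4.2305 = 1.2987 m/s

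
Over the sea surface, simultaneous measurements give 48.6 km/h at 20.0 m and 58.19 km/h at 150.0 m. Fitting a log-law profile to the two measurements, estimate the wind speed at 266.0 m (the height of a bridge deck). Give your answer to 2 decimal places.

60.92 km/h

Log law: V ∝ ln(z/z₀). From the pair, with r = V₁/V₂ = 0.83520,
ln z₀ = (ln z₁ − r·ln z₂)/(1 − r) = (2.9957 − 0.83520×5.0106)/0.16480 = -7.2154 → z₀ = 0.0007352 m
V₃ = V₁ · ln(z₃/z₀)/ln(z₁/z₀) = 48.6 × 12.7988/10.2111 = 60.9166 km/h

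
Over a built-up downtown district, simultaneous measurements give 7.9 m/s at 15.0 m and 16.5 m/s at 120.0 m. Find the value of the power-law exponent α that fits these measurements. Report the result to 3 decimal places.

α ≈ 0.354

Power law: V₂/V₁ = (z₂/z₁)^α ⇒ α = ln(V₂/V₁) / ln(z₂/z₁)
α = ln(16.5/7.9) / ln(120.0/15.0) = ln(2.0886) / ln(8.0000)
  = 0.73650 / 2.07944 = 0.35418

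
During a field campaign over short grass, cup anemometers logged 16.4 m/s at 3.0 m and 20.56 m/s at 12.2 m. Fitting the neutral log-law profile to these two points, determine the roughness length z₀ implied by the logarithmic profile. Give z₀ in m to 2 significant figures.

Log law: V(z) ∝ ln(z/z₀). With r = V₁/V₂ = 16.4/20.56 = 0.79767,
r · ln(z₂/z₀) = ln(z₁/z₀) ⇒ ln z₀ = (ln z₁ − r·ln z₂)/(1 − r)
ln z₀ = (1.09861 − 0.79767×2.50144) / 0.20233 = -4.4318
z₀ = exp(-4.4318) = 0.01189 m

z₀ ≈ 0.012 m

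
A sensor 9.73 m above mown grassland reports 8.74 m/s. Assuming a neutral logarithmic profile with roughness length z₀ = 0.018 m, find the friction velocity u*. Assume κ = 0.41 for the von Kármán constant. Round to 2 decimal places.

Log law: V(z) = (u*/κ) · ln(z/z₀) ⇒ u* = κ · V / ln(z/z₀)
u* = 0.41 × 8.74 / ln(9.73/0.018) = 0.41 × 8.74 / 6.2926
   = 3.5834 / 6.2926 = 0.5695 m/s

u* ≈ 0.57 m/s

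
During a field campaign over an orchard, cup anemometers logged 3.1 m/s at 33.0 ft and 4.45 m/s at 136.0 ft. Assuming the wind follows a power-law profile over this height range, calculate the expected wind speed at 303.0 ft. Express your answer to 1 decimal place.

First find α: α = ln(V₂/V₁)/ln(z₂/z₁) = ln(4.45/3.1)/ln(136.0/33.0) = 0.36150/1.41615 = 0.2553
Extrapolate from 136.0 ft to 303.0 ft: V₃ = 4.45 × (303.0/136.0)^0.2553 = 4.45 × 1.2269 = 5.4597 m/s

5.5 m/s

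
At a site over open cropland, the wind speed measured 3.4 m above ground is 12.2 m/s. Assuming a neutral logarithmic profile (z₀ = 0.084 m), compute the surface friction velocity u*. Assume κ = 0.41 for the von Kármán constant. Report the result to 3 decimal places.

u* ≈ 1.352 m/s

Log law: V(z) = (u*/κ) · ln(z/z₀) ⇒ u* = κ · V / ln(z/z₀)
u* = 0.41 × 12.2 / ln(3.4/0.084) = 0.41 × 12.2 / 3.7007
   = 5.0020 / 3.7007 = 1.3516 m/s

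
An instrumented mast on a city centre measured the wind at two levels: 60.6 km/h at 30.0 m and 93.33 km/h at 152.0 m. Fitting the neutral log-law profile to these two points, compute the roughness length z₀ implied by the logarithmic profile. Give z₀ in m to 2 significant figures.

Log law: V(z) ∝ ln(z/z₀). With r = V₁/V₂ = 60.6/93.33 = 0.64931,
r · ln(z₂/z₀) = ln(z₁/z₀) ⇒ ln z₀ = (ln z₁ − r·ln z₂)/(1 − r)
ln z₀ = (3.40120 − 0.64931×5.02388) / 0.35069 = 0.3968
z₀ = exp(0.3968) = 1.487 m

z₀ ≈ 1.5 m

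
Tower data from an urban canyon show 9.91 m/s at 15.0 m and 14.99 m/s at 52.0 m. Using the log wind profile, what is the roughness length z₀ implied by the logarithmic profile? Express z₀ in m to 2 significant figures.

Log law: V(z) ∝ ln(z/z₀). With r = V₁/V₂ = 9.91/14.99 = 0.66111,
r · ln(z₂/z₀) = ln(z₁/z₀) ⇒ ln z₀ = (ln z₁ − r·ln z₂)/(1 − r)
ln z₀ = (2.70805 − 0.66111×3.95124) / 0.33889 = 0.2828
z₀ = exp(0.2828) = 1.327 m

z₀ ≈ 1.3 m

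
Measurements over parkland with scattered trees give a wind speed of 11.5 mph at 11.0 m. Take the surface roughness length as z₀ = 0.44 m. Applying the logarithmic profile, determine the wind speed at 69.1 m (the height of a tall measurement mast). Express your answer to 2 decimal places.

18.07 mph

Log law: V(z) ∝ ln(z/z₀), so V₂/V₁ = ln(z₂/z₀) / ln(z₁/z₀).
ln(69.1/0.44) = 5.0565, ln(11.0/0.44) = 3.2189
V₂ = 11.5 × 5.0565/3.2189 = 11.5 × 1.5709 = 18.0654 mph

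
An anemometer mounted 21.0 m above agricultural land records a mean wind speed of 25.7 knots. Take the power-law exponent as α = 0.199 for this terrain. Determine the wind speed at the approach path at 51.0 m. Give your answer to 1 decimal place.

Power-law profile: V₂ = V₁ · (z₂/z₁)^α
V₂ = 25.7 × (51.0/21.0)^0.199 = 25.7 × (2.4286)^0.199
    = 25.7 × 1.1931 = 30.6632 knots

30.7 knots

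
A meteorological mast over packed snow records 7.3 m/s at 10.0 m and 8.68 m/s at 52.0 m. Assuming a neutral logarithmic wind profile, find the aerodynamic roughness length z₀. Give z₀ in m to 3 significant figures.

Log law: V(z) ∝ ln(z/z₀). With r = V₁/V₂ = 7.3/8.68 = 0.84101,
r · ln(z₂/z₀) = ln(z₁/z₀) ⇒ ln z₀ = (ln z₁ − r·ln z₂)/(1 − r)
ln z₀ = (2.30259 − 0.84101×3.95124) / 0.15899 = -6.4186
z₀ = exp(-6.4186) = 0.001631 m

z₀ ≈ 0.00163 m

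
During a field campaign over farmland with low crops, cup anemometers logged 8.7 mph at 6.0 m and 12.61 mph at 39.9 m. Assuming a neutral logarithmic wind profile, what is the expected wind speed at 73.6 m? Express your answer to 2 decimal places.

Log law: V ∝ ln(z/z₀). From the pair, with r = V₁/V₂ = 0.68993,
ln z₀ = (ln z₁ − r·ln z₂)/(1 − r) = (1.7918 − 0.68993×3.6864)/0.31007 = -2.4239 → z₀ = 0.08858 m
V₃ = V₁ · ln(z₃/z₀)/ln(z₁/z₀) = 8.7 × 6.7225/4.2156 = 13.8736 mph

13.87 mph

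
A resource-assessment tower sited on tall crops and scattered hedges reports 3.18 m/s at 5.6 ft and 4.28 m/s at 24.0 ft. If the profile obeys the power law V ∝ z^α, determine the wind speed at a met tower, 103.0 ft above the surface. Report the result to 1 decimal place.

5.8 m/s

First find α: α = ln(V₂/V₁)/ln(z₂/z₁) = ln(4.28/3.18)/ln(24.0/5.6) = 0.29707/1.45529 = 0.2041
Extrapolate from 24.0 ft to 103.0 ft: V₃ = 4.28 × (103.0/24.0)^0.2041 = 4.28 × 1.3463 = 5.7621 m/s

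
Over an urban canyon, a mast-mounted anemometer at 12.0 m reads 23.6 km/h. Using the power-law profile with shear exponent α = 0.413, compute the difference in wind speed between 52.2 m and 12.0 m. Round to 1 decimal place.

19.7 km/h

Power law: V₂ = V₁ · (z₂/z₁)^α = 23.6 × (4.3500)^0.413 = 43.3120 km/h
ΔV = 43.3120 − 23.6 = 19.7120 km/h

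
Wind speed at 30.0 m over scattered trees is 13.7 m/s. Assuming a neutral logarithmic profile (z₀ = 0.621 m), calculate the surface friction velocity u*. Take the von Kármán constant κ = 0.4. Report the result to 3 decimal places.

Log law: V(z) = (u*/κ) · ln(z/z₀) ⇒ u* = κ · V / ln(z/z₀)
u* = 0.4 × 13.7 / ln(30.0/0.621) = 0.4 × 13.7 / 3.8776
   = 5.4800 / 3.8776 = 1.4132 m/s

u* ≈ 1.413 m/s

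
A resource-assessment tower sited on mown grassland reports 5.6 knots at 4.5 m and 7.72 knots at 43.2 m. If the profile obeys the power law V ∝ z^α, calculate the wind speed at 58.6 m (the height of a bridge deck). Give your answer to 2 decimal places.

First find α: α = ln(V₂/V₁)/ln(z₂/z₁) = ln(7.72/5.6)/ln(43.2/4.5) = 0.32105/2.26176 = 0.1419
Extrapolate from 43.2 m to 58.6 m: V₃ = 7.72 × (58.6/43.2)^0.1419 = 7.72 × 1.0442 = 8.0614 knots

8.06 knots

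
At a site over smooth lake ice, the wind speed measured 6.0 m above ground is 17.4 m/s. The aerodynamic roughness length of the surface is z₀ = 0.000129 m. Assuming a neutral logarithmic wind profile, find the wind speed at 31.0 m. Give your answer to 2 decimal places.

Log law: V(z) ∝ ln(z/z₀), so V₂/V₁ = ln(z₂/z₀) / ln(z₁/z₀).
ln(31.0/0.000129) = 12.3897, ln(6.0/0.000129) = 10.7475
V₂ = 17.4 × 12.3897/10.7475 = 17.4 × 1.1528 = 20.0587 m/s

20.06 m/s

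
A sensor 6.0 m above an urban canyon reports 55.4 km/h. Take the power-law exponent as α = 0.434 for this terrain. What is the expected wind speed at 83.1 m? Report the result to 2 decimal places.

173.34 km/h

Power-law profile: V₂ = V₁ · (z₂/z₁)^α
V₂ = 55.4 × (83.1/6.0)^0.434 = 55.4 × (13.8500)^0.434
    = 55.4 × 3.1289 = 173.3401 km/h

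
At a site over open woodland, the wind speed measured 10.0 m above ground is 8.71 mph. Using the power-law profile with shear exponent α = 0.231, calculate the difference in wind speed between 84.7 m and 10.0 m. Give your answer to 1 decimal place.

5.6 mph

Power law: V₂ = V₁ · (z₂/z₁)^α = 8.71 × (8.4700)^0.231 = 14.2679 mph
ΔV = 14.2679 − 8.71 = 5.5579 mph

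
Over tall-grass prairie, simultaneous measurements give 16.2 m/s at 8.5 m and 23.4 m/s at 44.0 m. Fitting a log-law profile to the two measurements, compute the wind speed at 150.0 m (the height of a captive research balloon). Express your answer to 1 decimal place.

Log law: V ∝ ln(z/z₀). From the pair, with r = V₁/V₂ = 0.69231,
ln z₀ = (ln z₁ − r·ln z₂)/(1 − r) = (2.1401 − 0.69231×3.7842)/0.30769 = -1.5592 → z₀ = 0.2103 m
V₃ = V₁ · ln(z₃/z₀)/ln(z₁/z₀) = 16.2 × 6.5698/3.6993 = 28.7709 m/s

28.8 m/s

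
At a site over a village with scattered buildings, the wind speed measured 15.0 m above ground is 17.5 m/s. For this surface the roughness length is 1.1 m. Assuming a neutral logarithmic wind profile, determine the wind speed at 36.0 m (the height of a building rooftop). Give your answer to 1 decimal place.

Log law: V(z) ∝ ln(z/z₀), so V₂/V₁ = ln(z₂/z₀) / ln(z₁/z₀).
ln(36.0/1.1) = 3.4882, ln(15.0/1.1) = 2.6127
V₂ = 17.5 × 3.4882/2.6127 = 17.5 × 1.3351 = 23.3638 m/s

23.4 m/s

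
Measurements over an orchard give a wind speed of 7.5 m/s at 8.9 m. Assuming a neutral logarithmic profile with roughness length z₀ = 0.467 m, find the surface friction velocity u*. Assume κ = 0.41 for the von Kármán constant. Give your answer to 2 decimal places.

Log law: V(z) = (u*/κ) · ln(z/z₀) ⇒ u* = κ · V / ln(z/z₀)
u* = 0.41 × 7.5 / ln(8.9/0.467) = 0.41 × 7.5 / 2.9475
   = 3.0750 / 2.9475 = 1.0433 m/s

u* ≈ 1.04 m/s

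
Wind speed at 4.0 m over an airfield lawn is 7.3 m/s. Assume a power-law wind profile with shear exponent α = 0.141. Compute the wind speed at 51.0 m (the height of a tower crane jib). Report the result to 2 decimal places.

10.45 m/s

Power-law profile: V₂ = V₁ · (z₂/z₁)^α
V₂ = 7.3 × (51.0/4.0)^0.141 = 7.3 × (12.7500)^0.141
    = 7.3 × 1.4318 = 10.4520 m/s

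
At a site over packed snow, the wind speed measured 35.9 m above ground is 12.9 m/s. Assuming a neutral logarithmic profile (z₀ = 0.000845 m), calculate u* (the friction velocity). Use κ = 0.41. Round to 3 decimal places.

Log law: V(z) = (u*/κ) · ln(z/z₀) ⇒ u* = κ · V / ln(z/z₀)
u* = 0.41 × 12.9 / ln(35.9/0.000845) = 0.41 × 12.9 / 10.6569
   = 5.2890 / 10.6569 = 0.4963 m/s

u* ≈ 0.496 m/s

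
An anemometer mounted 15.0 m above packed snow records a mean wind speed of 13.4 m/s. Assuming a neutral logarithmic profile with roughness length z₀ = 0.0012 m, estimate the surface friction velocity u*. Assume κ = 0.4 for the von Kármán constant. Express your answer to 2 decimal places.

u* ≈ 0.57 m/s

Log law: V(z) = (u*/κ) · ln(z/z₀) ⇒ u* = κ · V / ln(z/z₀)
u* = 0.4 × 13.4 / ln(15.0/0.0012) = 0.4 × 13.4 / 9.4335
   = 5.3600 / 9.4335 = 0.5682 m/s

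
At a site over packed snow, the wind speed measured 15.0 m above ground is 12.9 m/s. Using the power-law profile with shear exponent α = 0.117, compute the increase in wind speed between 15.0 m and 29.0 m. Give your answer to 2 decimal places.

1.03 m/s

Power law: V₂ = V₁ · (z₂/z₁)^α = 12.9 × (1.9333)^0.117 = 13.9344 m/s
ΔV = 13.9344 − 12.9 = 1.0344 m/s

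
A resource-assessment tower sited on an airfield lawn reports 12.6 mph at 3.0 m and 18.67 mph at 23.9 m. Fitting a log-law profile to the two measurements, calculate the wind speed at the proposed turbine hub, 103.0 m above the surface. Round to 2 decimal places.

Log law: V ∝ ln(z/z₀). From the pair, with r = V₁/V₂ = 0.67488,
ln z₀ = (ln z₁ − r·ln z₂)/(1 − r) = (1.0986 − 0.67488×3.1739)/0.32512 = -3.2092 → z₀ = 0.04039 m
V₃ = V₁ · ln(z₃/z₀)/ln(z₁/z₀) = 12.6 × 7.8439/4.3078 = 22.9429 mph

22.94 mph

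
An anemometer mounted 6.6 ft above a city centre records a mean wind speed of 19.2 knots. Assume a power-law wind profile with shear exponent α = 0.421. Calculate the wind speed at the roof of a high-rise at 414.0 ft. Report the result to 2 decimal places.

Power-law profile: V₂ = V₁ · (z₂/z₁)^α
V₂ = 19.2 × (414.0/6.6)^0.421 = 19.2 × (62.7273)^0.421
    = 19.2 × 5.7112 = 109.6555 knots

109.66 knots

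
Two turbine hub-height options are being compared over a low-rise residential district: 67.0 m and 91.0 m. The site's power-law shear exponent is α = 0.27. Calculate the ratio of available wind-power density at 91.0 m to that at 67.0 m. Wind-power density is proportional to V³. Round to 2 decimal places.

Speed ratio: V_B/V_A = (z_B/z_A)^α = (91.0/67.0)^0.27 = (1.3582)^0.27 = 1.08618
Power-density ratio: P_B/P_A = (V_B/V_A)³ = (1.08618)³ = 1.28145

1.28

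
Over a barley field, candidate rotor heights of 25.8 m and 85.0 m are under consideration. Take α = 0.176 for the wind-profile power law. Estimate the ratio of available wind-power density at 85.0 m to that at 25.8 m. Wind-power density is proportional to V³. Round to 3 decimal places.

1.877

Speed ratio: V_B/V_A = (z_B/z_A)^α = (85.0/25.8)^0.176 = (3.2946)^0.176 = 1.23348
Power-density ratio: P_B/P_A = (V_B/V_A)³ = (1.23348)³ = 1.87671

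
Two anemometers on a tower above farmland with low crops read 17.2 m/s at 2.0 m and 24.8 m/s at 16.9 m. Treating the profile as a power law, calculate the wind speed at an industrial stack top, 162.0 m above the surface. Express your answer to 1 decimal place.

First find α: α = ln(V₂/V₁)/ln(z₂/z₁) = ln(24.8/17.2)/ln(16.9/2.0) = 0.36593/2.13417 = 0.1715
Extrapolate from 16.9 m to 162.0 m: V₃ = 24.8 × (162.0/16.9)^0.1715 = 24.8 × 1.4734 = 36.5398 m/s

36.5 m/s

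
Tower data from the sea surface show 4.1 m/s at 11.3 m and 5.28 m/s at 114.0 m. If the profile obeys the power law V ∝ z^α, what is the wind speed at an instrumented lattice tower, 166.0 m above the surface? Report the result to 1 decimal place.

First find α: α = ln(V₂/V₁)/ln(z₂/z₁) = ln(5.28/4.1)/ln(114.0/11.3) = 0.25294/2.31140 = 0.1094
Extrapolate from 114.0 m to 166.0 m: V₃ = 5.28 × (166.0/114.0)^0.1094 = 5.28 × 1.0420 = 5.5017 m/s

5.5 m/s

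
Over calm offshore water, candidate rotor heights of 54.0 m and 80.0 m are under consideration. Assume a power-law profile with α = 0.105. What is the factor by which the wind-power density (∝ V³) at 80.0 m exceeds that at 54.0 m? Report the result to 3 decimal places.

Speed ratio: V_B/V_A = (z_B/z_A)^α = (80.0/54.0)^0.105 = (1.4815)^0.105 = 1.04213
Power-density ratio: P_B/P_A = (V_B/V_A)³ = (1.04213)³ = 1.13180

1.132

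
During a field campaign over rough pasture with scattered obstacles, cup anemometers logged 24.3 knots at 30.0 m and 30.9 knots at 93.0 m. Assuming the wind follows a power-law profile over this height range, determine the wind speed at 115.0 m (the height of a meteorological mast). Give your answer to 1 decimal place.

32.3 knots

First find α: α = ln(V₂/V₁)/ln(z₂/z₁) = ln(30.9/24.3)/ln(93.0/30.0) = 0.24028/1.13140 = 0.2124
Extrapolate from 93.0 m to 115.0 m: V₃ = 30.9 × (115.0/93.0)^0.2124 = 30.9 × 1.0461 = 32.3253 knots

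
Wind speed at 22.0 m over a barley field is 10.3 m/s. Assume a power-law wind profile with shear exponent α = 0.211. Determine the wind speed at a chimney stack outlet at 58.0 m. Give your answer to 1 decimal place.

12.6 m/s

Power-law profile: V₂ = V₁ · (z₂/z₁)^α
V₂ = 10.3 × (58.0/22.0)^0.211 = 10.3 × (2.6364)^0.211
    = 10.3 × 1.2270 = 12.6377 m/s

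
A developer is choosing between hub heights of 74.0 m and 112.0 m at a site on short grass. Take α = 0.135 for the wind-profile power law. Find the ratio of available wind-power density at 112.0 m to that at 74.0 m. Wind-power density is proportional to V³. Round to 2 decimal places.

1.18

Speed ratio: V_B/V_A = (z_B/z_A)^α = (112.0/74.0)^0.135 = (1.5135)^0.135 = 1.05754
Power-density ratio: P_B/P_A = (V_B/V_A)³ = (1.05754)³ = 1.18275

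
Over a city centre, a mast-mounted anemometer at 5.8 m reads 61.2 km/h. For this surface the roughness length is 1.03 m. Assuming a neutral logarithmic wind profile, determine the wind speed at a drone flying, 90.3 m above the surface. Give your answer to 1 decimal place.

Log law: V(z) ∝ ln(z/z₀), so V₂/V₁ = ln(z₂/z₀) / ln(z₁/z₀).
ln(90.3/1.03) = 4.4736, ln(5.8/1.03) = 1.7283
V₂ = 61.2 × 4.4736/1.7283 = 61.2 × 2.5884 = 158.4118 km/h

158.4 km/h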